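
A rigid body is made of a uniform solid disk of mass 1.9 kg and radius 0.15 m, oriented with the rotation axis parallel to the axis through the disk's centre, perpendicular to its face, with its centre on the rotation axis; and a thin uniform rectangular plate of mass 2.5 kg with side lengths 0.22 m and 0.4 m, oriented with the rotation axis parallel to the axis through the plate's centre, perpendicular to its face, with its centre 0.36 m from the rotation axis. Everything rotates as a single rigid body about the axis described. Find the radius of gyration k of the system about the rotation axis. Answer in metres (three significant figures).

0.297

Solid disk: I_cm = (1/2)MR² = (1/2)(1.9)(0.15)² = 0.021375 kg·m²; axis through the centre, so I = 0.021375 kg·m².
Rectangular plate: I_cm = (1/12)M(a²+b²) = (1/12)(2.5)[(0.22)² + (0.4)²] = 0.043417 kg·m²; centre at d = 0.36 m, so the parallel axis theorem gives I = 0.043417 + (2.5)(0.36)² = 0.36742 kg·m².
Total I = 0.38879 kg·m²; total mass M = 4.4 kg.
k = √(I/M) = √(0.38879/4.4) = 0.29726 m.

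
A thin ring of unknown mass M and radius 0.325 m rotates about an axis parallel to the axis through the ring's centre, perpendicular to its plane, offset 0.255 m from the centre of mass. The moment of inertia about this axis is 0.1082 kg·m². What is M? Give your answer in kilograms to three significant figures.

I = I_cm + Md² = MR² + Md² = M·[1·(0.325)² + (0.255)²] = M·0.17065.
So M = 0.1082 / 0.17065 = 0.63405 kg.

0.634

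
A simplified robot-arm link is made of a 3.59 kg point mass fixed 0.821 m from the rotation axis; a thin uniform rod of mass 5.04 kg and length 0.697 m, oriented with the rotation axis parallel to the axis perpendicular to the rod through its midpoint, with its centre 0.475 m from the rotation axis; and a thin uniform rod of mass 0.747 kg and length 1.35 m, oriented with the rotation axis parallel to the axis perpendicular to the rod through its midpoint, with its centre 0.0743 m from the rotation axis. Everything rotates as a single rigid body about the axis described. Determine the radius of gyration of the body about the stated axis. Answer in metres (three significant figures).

Point mass: I_cm = 0; centre at d = 0.821 m, so the parallel axis theorem gives I = 0 + (3.59)(0.821)² = 2.4198 kg m^2.
Thin rod: I_cm = (1/12)ML² = (1/12)(5.04)(0.697)² = 0.20404 kg m^2; centre at d = 0.475 m, so the parallel axis theorem gives I = 0.20404 + (5.04)(0.475)² = 1.3412 kg m^2.
Thin rod: I_cm = (1/12)ML² = (1/12)(0.747)(1.35)² = 0.11345 kg m^2; centre at d = 0.0743 m, so the parallel axis theorem gives I = 0.11345 + (0.747)(0.0743)² = 0.11757 kg m^2.
Total I = 3.8786 kg m^2; total mass M = 9.377 kg.
k = √(I/M) = √(3.8786/9.377) = 0.64314 m.

0.643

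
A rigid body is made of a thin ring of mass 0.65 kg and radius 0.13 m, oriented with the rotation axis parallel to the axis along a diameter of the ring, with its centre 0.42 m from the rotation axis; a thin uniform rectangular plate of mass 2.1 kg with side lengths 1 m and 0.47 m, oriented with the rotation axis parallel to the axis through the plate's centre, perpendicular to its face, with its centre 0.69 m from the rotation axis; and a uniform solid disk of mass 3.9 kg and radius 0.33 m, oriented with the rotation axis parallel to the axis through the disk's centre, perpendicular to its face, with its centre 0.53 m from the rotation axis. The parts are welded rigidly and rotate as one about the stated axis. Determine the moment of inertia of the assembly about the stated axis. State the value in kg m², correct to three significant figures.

Thin ring: I_cm = (1/2)MR² = (1/2)(0.65)(0.13)² = 0.0054925 kg m²; centre at d = 0.42 m, so the parallel axis theorem gives I = 0.0054925 + (0.65)(0.42)² = 0.12015 kg m².
Rectangular plate: I_cm = (1/12)M(a²+b²) = (1/12)(2.1)[(1)² + (0.47)²] = 0.21366 kg m²; centre at d = 0.69 m, so the parallel axis theorem gives I = 0.21366 + (2.1)(0.69)² = 1.2135 kg m².
Solid disk: I_cm = (1/2)MR² = (1/2)(3.9)(0.33)² = 0.21236 kg m²; centre at d = 0.53 m, so the parallel axis theorem gives I = 0.21236 + (3.9)(0.53)² = 1.3079 kg m².
Total I = 0.12015 + 1.2135 + 1.3079 = 2.6415 kg m².

2.64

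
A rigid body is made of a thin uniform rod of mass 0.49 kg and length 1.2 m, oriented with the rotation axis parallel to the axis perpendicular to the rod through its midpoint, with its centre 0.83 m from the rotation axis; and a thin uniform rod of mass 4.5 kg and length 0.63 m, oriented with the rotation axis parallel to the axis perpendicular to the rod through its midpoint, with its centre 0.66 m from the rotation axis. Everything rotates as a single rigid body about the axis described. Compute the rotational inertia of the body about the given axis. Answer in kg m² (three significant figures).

2.51

Thin rod: I_cm = (1/12)ML² = (1/12)(0.49)(1.2)² = 0.0588 kg m²; centre at d = 0.83 m, so I = I_cm + Md² gives I = 0.0588 + (0.49)(0.83)² = 0.39636 kg m².
Thin rod: I_cm = (1/12)ML² = (1/12)(4.5)(0.63)² = 0.14884 kg m²; centre at d = 0.66 m, so I = I_cm + Md² gives I = 0.14884 + (4.5)(0.66)² = 2.109 kg m².
Total I = 0.39636 + 2.109 = 2.5054 kg m².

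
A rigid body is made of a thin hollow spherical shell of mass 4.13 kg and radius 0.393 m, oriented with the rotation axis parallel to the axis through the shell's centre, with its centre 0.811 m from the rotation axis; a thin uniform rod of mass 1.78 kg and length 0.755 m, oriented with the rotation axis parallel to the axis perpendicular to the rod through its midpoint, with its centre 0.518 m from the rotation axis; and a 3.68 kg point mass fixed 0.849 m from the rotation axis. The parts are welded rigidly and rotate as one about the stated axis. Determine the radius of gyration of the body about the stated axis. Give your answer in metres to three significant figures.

Spherical shell: I_cm = (2/3)MR² = (2/3)(4.13)(0.393)² = 0.42525 kg m²; centre at d = 0.811 m, so I = I_cm + Md² gives I = 0.42525 + (4.13)(0.811)² = 3.1416 kg m².
Thin rod: I_cm = (1/12)ML² = (1/12)(1.78)(0.755)² = 0.084554 kg m²; centre at d = 0.518 m, so I = I_cm + Md² gives I = 0.084554 + (1.78)(0.518)² = 0.56217 kg m².
Point mass: I_cm = 0; centre at d = 0.849 m, so I = I_cm + Md² gives I = 0 + (3.68)(0.849)² = 2.6525 kg m².
Total I = 6.3564 kg m²; total mass M = 9.59 kg.
k = √(I/M) = √(6.3564/9.59) = 0.81413 m.

0.814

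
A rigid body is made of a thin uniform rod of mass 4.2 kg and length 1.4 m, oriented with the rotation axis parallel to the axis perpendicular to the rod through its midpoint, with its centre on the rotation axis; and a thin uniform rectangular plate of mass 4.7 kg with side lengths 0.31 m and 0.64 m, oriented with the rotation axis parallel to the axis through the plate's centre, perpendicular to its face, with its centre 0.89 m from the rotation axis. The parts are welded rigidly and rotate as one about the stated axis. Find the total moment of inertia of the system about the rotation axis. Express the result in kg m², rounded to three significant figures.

Thin rod: I_cm = (1/12)ML² = (1/12)(4.2)(1.4)² = 0.686 kg m²; axis through the centre, so I = 0.686 kg m².
Rectangular plate: I_cm = (1/12)M(a²+b²) = (1/12)(4.7)[(0.31)² + (0.64)²] = 0.19807 kg m²; centre at d = 0.89 m, so I = I_cm + Md² gives I = 0.19807 + (4.7)(0.89)² = 3.9209 kg m².
Total I = 0.686 + 3.9209 = 4.6069 kg m².

4.61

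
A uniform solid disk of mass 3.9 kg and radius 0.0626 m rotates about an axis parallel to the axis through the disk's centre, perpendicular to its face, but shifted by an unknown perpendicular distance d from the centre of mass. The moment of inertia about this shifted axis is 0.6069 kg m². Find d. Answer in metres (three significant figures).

About the centre-of-mass axis, I_cm = (1/2)MR² = (1/2)(3.9)(0.0626)² = 0.0076416 kg m².
Parallel axis theorem: I = I_cm + Md², so Md² = 0.6069 − 0.0076416 = 0.59926 kg m².
d = √(0.59926 / 3.9) = 0.39199 m.

0.392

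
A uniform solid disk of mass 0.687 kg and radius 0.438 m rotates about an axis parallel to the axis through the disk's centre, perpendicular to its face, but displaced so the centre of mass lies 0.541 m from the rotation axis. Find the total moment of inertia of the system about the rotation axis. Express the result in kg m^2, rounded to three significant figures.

0.267

I_cm = (1/2)MR² = (1/2)(0.687)(0.438)² = 0.065898 kg m^2; centre at d = 0.541 m, so the parallel axis theorem gives I = 0.065898 + (0.687)(0.541)² = 0.26697 kg m^2.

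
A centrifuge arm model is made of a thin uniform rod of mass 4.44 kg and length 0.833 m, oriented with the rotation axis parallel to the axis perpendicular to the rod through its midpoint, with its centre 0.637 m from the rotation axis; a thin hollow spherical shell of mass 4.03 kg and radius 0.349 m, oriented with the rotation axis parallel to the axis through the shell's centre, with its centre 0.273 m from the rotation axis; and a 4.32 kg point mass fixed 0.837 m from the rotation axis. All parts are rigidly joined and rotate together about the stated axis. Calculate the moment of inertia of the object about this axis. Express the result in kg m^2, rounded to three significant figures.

Thin rod: I_cm = (1/12)ML² = (1/12)(4.44)(0.833)² = 0.25674 kg m^2; centre at d = 0.637 m, so I = I_cm + Md² gives I = 0.25674 + (4.44)(0.637)² = 2.0584 kg m^2.
Spherical shell: I_cm = (2/3)MR² = (2/3)(4.03)(0.349)² = 0.32724 kg m^2; centre at d = 0.273 m, so I = I_cm + Md² gives I = 0.32724 + (4.03)(0.273)² = 0.62759 kg m^2.
Point mass: I_cm = 0; centre at d = 0.837 m, so I = I_cm + Md² gives I = 0 + (4.32)(0.837)² = 3.0265 kg m^2.
Total I = 2.0584 + 0.62759 + 3.0265 = 5.7124 kg m^2.

5.71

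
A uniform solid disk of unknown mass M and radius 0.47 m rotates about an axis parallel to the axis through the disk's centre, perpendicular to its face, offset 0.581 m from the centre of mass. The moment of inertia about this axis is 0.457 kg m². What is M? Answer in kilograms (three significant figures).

1.02

I = I_cm + Md² = (1/2)MR² + Md² = M·[0.5·(0.47)² + (0.581)²] = M·0.44801.
So M = 0.457 / 0.44801 = 1.0201 kg.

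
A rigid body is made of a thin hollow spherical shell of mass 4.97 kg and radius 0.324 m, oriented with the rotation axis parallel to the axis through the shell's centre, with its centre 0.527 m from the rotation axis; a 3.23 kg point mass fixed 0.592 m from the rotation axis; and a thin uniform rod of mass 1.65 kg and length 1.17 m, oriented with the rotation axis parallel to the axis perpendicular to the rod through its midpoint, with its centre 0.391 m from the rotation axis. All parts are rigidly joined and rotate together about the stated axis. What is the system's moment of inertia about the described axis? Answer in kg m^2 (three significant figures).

Spherical shell: I_cm = (2/3)MR² = (2/3)(4.97)(0.324)² = 0.34782 kg m^2; centre at d = 0.527 m, so I = I_cm + Md² gives I = 0.34782 + (4.97)(0.527)² = 1.7281 kg m^2.
Point mass: I_cm = 0; centre at d = 0.592 m, so I = I_cm + Md² gives I = 0 + (3.23)(0.592)² = 1.132 kg m^2.
Thin rod: I_cm = (1/12)ML² = (1/12)(1.65)(1.17)² = 0.18822 kg m^2; centre at d = 0.391 m, so I = I_cm + Md² gives I = 0.18822 + (1.65)(0.391)² = 0.44048 kg m^2.
Total I = 1.7281 + 1.132 + 0.44048 = 3.3006 kg m^2.

3.30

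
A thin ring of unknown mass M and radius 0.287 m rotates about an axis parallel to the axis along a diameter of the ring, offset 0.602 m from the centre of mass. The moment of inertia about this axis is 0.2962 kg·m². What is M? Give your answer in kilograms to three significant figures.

I = I_cm + Md² = (1/2)MR² + Md² = M·[0.5·(0.287)² + (0.602)²] = M·0.40359.
So M = 0.2962 / 0.40359 = 0.73392 kg.

0.734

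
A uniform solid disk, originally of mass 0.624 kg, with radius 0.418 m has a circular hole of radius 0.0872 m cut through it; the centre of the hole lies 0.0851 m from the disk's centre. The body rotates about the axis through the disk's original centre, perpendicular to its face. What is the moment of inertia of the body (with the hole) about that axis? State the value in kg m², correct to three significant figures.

Unpierced body about its centre: I₀ = (1/2)MR² = (1/2)(0.624)(0.418)² = 0.054514 kg m².
The removed disk has mass m = M·(r/R)² = (0.624)(0.0872/0.418)² = 0.027156 kg (same uniform areal density).
Its moment of inertia about the rotation axis (parallel-axis theorem): I_hole = (1/2)mr² + md² = (1/2)(0.027156)(0.0872)² + (0.027156)(0.0851)² = 0.00029991 kg m².
Treating the hole as negative mass, I = I₀ − I_hole = 0.054514 − 0.00029991 = 0.054214 kg m².

0.0542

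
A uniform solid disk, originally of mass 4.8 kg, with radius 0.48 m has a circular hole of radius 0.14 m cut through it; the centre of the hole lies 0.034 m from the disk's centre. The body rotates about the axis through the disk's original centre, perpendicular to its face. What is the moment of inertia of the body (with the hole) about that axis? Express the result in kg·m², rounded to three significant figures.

Unpierced body about its centre: I₀ = (1/2)MR² = (1/2)(4.8)(0.48)² = 0.55296 kg·m².
The removed disk has mass m = M·(r/R)² = (4.8)(0.14/0.48)² = 0.40833 kg (same uniform areal density).
Its moment of inertia about the rotation axis (parallel-axis theorem): I_hole = (1/2)mr² + md² = (1/2)(0.40833)(0.14)² + (0.40833)(0.034)² = 0.0044737 kg·m².
Treating the hole as negative mass, I = I₀ − I_hole = 0.55296 − 0.0044737 = 0.54849 kg·m².

0.548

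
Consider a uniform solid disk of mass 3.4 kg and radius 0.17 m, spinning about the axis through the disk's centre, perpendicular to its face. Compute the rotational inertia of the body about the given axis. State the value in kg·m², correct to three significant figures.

I_cm = (1/2)MR² = (1/2)(3.4)(0.17)² = 0.04913 kg·m²; axis through the centre, so I = 0.04913 kg·m².

0.0491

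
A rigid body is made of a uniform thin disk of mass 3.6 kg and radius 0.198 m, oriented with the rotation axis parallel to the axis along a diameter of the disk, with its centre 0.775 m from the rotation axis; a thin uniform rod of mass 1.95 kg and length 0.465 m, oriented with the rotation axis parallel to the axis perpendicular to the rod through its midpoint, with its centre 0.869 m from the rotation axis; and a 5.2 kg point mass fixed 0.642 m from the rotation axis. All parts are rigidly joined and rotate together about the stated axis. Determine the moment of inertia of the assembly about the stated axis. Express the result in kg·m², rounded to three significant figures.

Thin disk: I_cm = (1/4)MR² = (1/4)(3.6)(0.198)² = 0.035284 kg·m²; centre at d = 0.775 m, so the parallel axis theorem gives I = 0.035284 + (3.6)(0.775)² = 2.1975 kg·m².
Thin rod: I_cm = (1/12)ML² = (1/12)(1.95)(0.465)² = 0.035137 kg·m²; centre at d = 0.869 m, so the parallel axis theorem gives I = 0.035137 + (1.95)(0.869)² = 1.5077 kg·m².
Point mass: I_cm = 0; centre at d = 0.642 m, so the parallel axis theorem gives I = 0 + (5.2)(0.642)² = 2.1433 kg·m².
Total I = 2.1975 + 1.5077 + 2.1433 = 5.8485 kg·m².

5.85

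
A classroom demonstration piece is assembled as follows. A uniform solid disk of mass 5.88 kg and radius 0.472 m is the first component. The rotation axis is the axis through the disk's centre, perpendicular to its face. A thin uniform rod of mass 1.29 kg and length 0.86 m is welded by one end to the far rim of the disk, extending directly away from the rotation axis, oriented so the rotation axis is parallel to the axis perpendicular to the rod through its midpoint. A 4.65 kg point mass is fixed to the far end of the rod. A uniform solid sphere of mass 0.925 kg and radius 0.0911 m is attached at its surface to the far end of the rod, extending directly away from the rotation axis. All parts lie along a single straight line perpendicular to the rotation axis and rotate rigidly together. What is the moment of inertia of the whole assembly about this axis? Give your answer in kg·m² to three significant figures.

Solid disk: I_cm = (1/2)MR² = (1/2)(5.88)(0.472)² = 0.65498 kg·m²; axis through the centre, so I = 0.65498 kg·m².
Thin rod: I_cm = (1/12)ML² = (1/12)(1.29)(0.86)² = 0.079507 kg·m²; centre at d = 0.472 + 0.43 = 0.902 m, so the parallel axis theorem gives I = 0.079507 + (1.29)(0.902)² = 1.1291 kg·m².
Point mass: I_cm = 0; centre at d = 0.472 + 0.43 + 0.43 = 1.332 m, so the parallel axis theorem gives I = 0 + (4.65)(1.332)² = 8.2501 kg·m².
Solid sphere: I_cm = (2/5)MR² = (2/5)(0.925)(0.0911)² = 0.0030707 kg·m²; centre at d = 0.472 + 0.43 + 0.43 + 0.0911 = 1.4231 m, so the parallel axis theorem gives I = 0.0030707 + (0.925)(1.4231)² = 1.8764 kg·m².
Total I = 0.65498 + 1.1291 + 8.2501 + 1.8764 = 11.911 kg·m².

11.9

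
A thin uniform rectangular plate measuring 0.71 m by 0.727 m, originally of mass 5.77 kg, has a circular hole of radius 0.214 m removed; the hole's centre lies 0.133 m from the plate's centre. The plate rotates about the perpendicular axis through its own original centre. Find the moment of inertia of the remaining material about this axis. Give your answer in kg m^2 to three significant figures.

Unpierced body about its centre: I₀ = (1/12)M(a²+b²) = (1/12)(5.77)[(0.71)² + (0.727)²] = 0.49652 kg m^2.
The removed disk has mass m = M·πr²/(ab) = (5.77)·π(0.214)²/(0.71·0.727) = 1.6083 kg (same uniform areal density).
Its moment of inertia about the rotation axis (parallel-axis theorem): I_hole = (1/2)mr² + md² = (1/2)(1.6083)(0.214)² + (1.6083)(0.133)² = 0.065275 kg m^2.
Treating the hole as negative mass, I = I₀ − I_hole = 0.49652 − 0.065275 = 0.43125 kg m^2.

0.431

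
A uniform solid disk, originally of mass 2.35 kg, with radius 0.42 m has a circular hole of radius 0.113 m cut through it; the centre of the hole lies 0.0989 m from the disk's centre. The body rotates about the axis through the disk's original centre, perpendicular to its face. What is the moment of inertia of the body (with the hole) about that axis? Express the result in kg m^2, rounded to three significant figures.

0.205

Unpierced body about its centre: I₀ = (1/2)MR² = (1/2)(2.35)(0.42)² = 0.20727 kg m^2.
The removed disk has mass m = M·(r/R)² = (2.35)(0.113/0.42)² = 0.17011 kg (same uniform areal density).
Its moment of inertia about the rotation axis (parallel-axis theorem): I_hole = (1/2)mr² + md² = (1/2)(0.17011)(0.113)² + (0.17011)(0.0989)² = 0.0027499 kg m^2.
Treating the hole as negative mass, I = I₀ − I_hole = 0.20727 − 0.0027499 = 0.20452 kg m^2.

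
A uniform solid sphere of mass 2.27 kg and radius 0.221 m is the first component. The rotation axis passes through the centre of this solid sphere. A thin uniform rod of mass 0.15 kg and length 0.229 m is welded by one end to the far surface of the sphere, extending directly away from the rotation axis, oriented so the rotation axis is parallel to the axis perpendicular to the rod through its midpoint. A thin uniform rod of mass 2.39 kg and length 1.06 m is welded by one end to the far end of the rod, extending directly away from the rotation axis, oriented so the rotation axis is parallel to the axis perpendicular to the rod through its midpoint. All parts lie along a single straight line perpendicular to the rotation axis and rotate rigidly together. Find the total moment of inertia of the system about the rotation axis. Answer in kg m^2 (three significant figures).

Solid sphere: I_cm = (2/5)MR² = (2/5)(2.27)(0.221)² = 0.044348 kg m^2; axis through the centre, so I = 0.044348 kg m^2.
Thin rod: I_cm = (1/12)ML² = (1/12)(0.15)(0.229)² = 0.00065551 kg m^2; centre at d = 0.221 + 0.1145 = 0.3355 m, so the parallel axis theorem gives I = 0.00065551 + (0.15)(0.3355)² = 0.01754 kg m^2.
Thin rod: I_cm = (1/12)ML² = (1/12)(2.39)(1.06)² = 0.22378 kg m^2; centre at d = 0.221 + 0.1145 + 0.1145 + 0.53 = 0.98 m, so the parallel axis theorem gives I = 0.22378 + (2.39)(0.98)² = 2.5191 kg m^2.
Total I = 0.044348 + 0.01754 + 2.5191 = 2.581 kg m^2.

2.58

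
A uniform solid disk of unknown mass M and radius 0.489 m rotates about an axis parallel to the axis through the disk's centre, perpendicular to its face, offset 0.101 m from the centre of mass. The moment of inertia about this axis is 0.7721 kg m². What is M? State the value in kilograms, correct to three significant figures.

I = I_cm + Md² = (1/2)MR² + Md² = M·[0.5·(0.489)² + (0.101)²] = M·0.12976.
So M = 0.7721 / 0.12976 = 5.9501 kg.

5.95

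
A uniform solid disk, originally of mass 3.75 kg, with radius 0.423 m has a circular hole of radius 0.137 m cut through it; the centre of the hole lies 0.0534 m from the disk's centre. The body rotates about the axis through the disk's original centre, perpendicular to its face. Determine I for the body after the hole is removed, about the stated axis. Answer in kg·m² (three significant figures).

0.331

Unpierced body about its centre: I₀ = (1/2)MR² = (1/2)(3.75)(0.423)² = 0.33549 kg·m².
The removed disk has mass m = M·(r/R)² = (3.75)(0.137/0.423)² = 0.39336 kg (same uniform areal density).
Its moment of inertia about the rotation axis (parallel-axis theorem): I_hole = (1/2)mr² + md² = (1/2)(0.39336)(0.137)² + (0.39336)(0.0534)² = 0.0048132 kg·m².
Treating the hole as negative mass, I = I₀ − I_hole = 0.33549 − 0.0048132 = 0.33068 kg·m².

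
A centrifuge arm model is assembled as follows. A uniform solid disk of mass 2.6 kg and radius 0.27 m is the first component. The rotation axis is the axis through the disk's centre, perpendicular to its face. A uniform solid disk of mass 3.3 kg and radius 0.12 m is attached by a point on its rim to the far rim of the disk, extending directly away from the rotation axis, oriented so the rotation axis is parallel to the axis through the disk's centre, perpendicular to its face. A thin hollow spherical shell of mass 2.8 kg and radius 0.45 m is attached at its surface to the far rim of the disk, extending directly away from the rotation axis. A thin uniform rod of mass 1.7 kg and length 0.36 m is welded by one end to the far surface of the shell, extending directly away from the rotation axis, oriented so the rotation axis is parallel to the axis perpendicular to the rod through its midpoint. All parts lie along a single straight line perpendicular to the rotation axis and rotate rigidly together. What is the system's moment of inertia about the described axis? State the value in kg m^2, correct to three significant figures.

7.90

Solid disk: I_cm = (1/2)MR² = (1/2)(2.6)(0.27)² = 0.09477 kg m^2; axis through the centre, so I = 0.09477 kg m^2.
Solid disk: I_cm = (1/2)MR² = (1/2)(3.3)(0.12)² = 0.02376 kg m^2; centre at d = 0.27 + 0.12 = 0.39 m, so I = I_cm + Md² gives I = 0.02376 + (3.3)(0.39)² = 0.52569 kg m^2.
Spherical shell: I_cm = (2/3)MR² = (2/3)(2.8)(0.45)² = 0.378 kg m^2; centre at d = 0.27 + 0.12 + 0.12 + 0.45 = 0.96 m, so I = I_cm + Md² gives I = 0.378 + (2.8)(0.96)² = 2.9585 kg m^2.
Thin rod: I_cm = (1/12)ML² = (1/12)(1.7)(0.36)² = 0.01836 kg m^2; centre at d = 0.27 + 0.12 + 0.12 + 0.45 + 0.45 + 0.18 = 1.59 m, so I = I_cm + Md² gives I = 0.01836 + (1.7)(1.59)² = 4.3161 kg m^2.
Total I = 0.09477 + 0.52569 + 2.9585 + 4.3161 = 7.8951 kg m^2.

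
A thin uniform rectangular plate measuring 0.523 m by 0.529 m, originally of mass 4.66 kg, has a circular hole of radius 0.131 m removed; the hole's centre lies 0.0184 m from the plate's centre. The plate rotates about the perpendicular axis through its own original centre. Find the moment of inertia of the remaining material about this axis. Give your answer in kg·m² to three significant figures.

Unpierced body about its centre: I₀ = (1/12)M(a²+b²) = (1/12)(4.66)[(0.523)² + (0.529)²] = 0.21489 kg·m².
The removed disk has mass m = M·πr²/(ab) = (4.66)·π(0.131)²/(0.523·0.529) = 0.90807 kg (same uniform areal density).
Its moment of inertia about the rotation axis (parallel-axis theorem): I_hole = (1/2)mr² + md² = (1/2)(0.90807)(0.131)² + (0.90807)(0.0184)² = 0.0080992 kg·m².
Treating the hole as negative mass, I = I₀ − I_hole = 0.21489 − 0.0080992 = 0.20679 kg·m².

0.207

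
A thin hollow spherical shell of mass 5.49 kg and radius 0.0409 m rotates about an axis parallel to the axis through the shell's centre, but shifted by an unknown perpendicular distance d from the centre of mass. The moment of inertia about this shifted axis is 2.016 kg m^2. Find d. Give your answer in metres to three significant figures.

About the centre-of-mass axis, I_cm = (2/3)MR² = (2/3)(5.49)(0.0409)² = 0.0061225 kg m^2.
Parallel axis theorem: I = I_cm + Md², so Md² = 2.016 − 0.0061225 = 2.0099 kg m^2.
d = √(2.0099 / 5.49) = 0.60506 m.

0.605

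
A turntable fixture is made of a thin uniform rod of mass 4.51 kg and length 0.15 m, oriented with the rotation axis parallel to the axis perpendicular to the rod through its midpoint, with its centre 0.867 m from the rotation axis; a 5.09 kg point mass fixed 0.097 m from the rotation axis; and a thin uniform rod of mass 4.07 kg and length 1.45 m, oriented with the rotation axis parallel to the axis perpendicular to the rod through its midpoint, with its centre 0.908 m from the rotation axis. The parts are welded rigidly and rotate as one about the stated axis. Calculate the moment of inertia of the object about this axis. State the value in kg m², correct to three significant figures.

Thin rod: I_cm = (1/12)ML² = (1/12)(4.51)(0.15)² = 0.0084562 kg m²; centre at d = 0.867 m, so I = I_cm + Md² gives I = 0.0084562 + (4.51)(0.867)² = 3.3986 kg m².
Point mass: I_cm = 0; centre at d = 0.097 m, so I = I_cm + Md² gives I = 0 + (5.09)(0.097)² = 0.047892 kg m².
Thin rod: I_cm = (1/12)ML² = (1/12)(4.07)(1.45)² = 0.7131 kg m²; centre at d = 0.908 m, so I = I_cm + Md² gives I = 0.7131 + (4.07)(0.908)² = 4.0687 kg m².
Total I = 3.3986 + 0.047892 + 4.0687 = 7.5151 kg m².

7.52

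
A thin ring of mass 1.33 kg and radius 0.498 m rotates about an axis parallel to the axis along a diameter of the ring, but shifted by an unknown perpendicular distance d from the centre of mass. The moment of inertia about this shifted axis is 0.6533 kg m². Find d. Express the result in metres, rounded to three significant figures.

0.606

About the centre-of-mass axis, I_cm = (1/2)MR² = (1/2)(1.33)(0.498)² = 0.16492 kg m².
Parallel axis theorem: I = I_cm + Md², so Md² = 0.6533 − 0.16492 = 0.48838 kg m².
d = √(0.48838 / 1.33) = 0.60597 m.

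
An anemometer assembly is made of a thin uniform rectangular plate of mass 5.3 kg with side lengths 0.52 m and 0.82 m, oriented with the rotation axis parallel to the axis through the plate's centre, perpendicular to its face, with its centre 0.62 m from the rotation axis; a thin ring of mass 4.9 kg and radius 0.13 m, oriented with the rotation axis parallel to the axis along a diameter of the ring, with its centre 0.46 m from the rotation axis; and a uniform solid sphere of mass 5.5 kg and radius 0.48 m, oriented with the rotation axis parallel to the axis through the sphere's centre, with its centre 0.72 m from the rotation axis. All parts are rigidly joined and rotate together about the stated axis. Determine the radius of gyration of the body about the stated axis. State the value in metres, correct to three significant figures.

Rectangular plate: I_cm = (1/12)M(a²+b²) = (1/12)(5.3)[(0.52)² + (0.82)²] = 0.4164 kg m^2; centre at d = 0.62 m, so I = I_cm + Md² gives I = 0.4164 + (5.3)(0.62)² = 2.4537 kg m^2.
Thin ring: I_cm = (1/2)MR² = (1/2)(4.9)(0.13)² = 0.041405 kg m^2; centre at d = 0.46 m, so I = I_cm + Md² gives I = 0.041405 + (4.9)(0.46)² = 1.0782 kg m^2.
Solid sphere: I_cm = (2/5)MR² = (2/5)(5.5)(0.48)² = 0.50688 kg m^2; centre at d = 0.72 m, so I = I_cm + Md² gives I = 0.50688 + (5.5)(0.72)² = 3.3581 kg m^2.
Total I = 6.89 kg m^2; total mass M = 15.7 kg.
k = √(I/M) = √(6.89/15.7) = 0.66246 m.

0.662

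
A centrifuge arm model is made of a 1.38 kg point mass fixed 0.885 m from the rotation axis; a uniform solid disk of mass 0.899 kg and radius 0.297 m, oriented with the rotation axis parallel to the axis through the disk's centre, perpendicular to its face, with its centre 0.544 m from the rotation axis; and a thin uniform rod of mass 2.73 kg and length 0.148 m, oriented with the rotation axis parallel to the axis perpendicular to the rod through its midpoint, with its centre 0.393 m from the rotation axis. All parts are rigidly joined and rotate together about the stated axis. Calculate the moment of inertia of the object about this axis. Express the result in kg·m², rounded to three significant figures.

1.81

Point mass: I_cm = 0; centre at d = 0.885 m, so the parallel axis theorem gives I = 0 + (1.38)(0.885)² = 1.0809 kg·m².
Solid disk: I_cm = (1/2)MR² = (1/2)(0.899)(0.297)² = 0.03965 kg·m²; centre at d = 0.544 m, so the parallel axis theorem gives I = 0.03965 + (0.899)(0.544)² = 0.3057 kg·m².
Thin rod: I_cm = (1/12)ML² = (1/12)(2.73)(0.148)² = 0.0049832 kg·m²; centre at d = 0.393 m, so the parallel axis theorem gives I = 0.0049832 + (2.73)(0.393)² = 0.42663 kg·m².
Total I = 1.0809 + 0.3057 + 0.42663 = 1.8132 kg·m².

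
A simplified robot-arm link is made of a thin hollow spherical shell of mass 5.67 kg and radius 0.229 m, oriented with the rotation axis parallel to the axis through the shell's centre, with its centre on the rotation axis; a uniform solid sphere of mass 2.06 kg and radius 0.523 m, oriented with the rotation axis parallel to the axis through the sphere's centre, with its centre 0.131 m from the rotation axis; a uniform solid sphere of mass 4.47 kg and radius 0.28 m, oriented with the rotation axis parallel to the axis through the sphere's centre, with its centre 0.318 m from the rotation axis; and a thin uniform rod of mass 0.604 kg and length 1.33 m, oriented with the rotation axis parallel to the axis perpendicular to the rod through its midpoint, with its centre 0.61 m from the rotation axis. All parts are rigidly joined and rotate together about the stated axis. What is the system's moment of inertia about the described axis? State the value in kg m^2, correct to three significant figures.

1.36

Spherical shell: I_cm = (2/3)MR² = (2/3)(5.67)(0.229)² = 0.19823 kg m^2; axis through the centre, so I = 0.19823 kg m^2.
Solid sphere: I_cm = (2/5)MR² = (2/5)(2.06)(0.523)² = 0.22539 kg m^2; centre at d = 0.131 m, so I = I_cm + Md² gives I = 0.22539 + (2.06)(0.131)² = 0.26074 kg m^2.
Solid sphere: I_cm = (2/5)MR² = (2/5)(4.47)(0.28)² = 0.14018 kg m^2; centre at d = 0.318 m, so I = I_cm + Md² gives I = 0.14018 + (4.47)(0.318)² = 0.5922 kg m^2.
Thin rod: I_cm = (1/12)ML² = (1/12)(0.604)(1.33)² = 0.089035 kg m^2; centre at d = 0.61 m, so I = I_cm + Md² gives I = 0.089035 + (0.604)(0.61)² = 0.31378 kg m^2.
Total I = 0.19823 + 0.26074 + 0.5922 + 0.31378 = 1.365 kg m^2.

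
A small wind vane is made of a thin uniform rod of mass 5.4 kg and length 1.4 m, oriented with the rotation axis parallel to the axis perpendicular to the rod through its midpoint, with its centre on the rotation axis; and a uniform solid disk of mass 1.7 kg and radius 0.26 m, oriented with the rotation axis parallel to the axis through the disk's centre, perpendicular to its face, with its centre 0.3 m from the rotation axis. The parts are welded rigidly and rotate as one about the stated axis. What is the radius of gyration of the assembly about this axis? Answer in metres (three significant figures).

0.392

Thin rod: I_cm = (1/12)ML² = (1/12)(5.4)(1.4)² = 0.882 kg m²; axis through the centre, so I = 0.882 kg m².
Solid disk: I_cm = (1/2)MR² = (1/2)(1.7)(0.26)² = 0.05746 kg m²; centre at d = 0.3 m, so I = I_cm + Md² gives I = 0.05746 + (1.7)(0.3)² = 0.21046 kg m².
Total I = 1.0925 kg m²; total mass M = 7.1 kg.
k = √(I/M) = √(1.0925/7.1) = 0.39226 m.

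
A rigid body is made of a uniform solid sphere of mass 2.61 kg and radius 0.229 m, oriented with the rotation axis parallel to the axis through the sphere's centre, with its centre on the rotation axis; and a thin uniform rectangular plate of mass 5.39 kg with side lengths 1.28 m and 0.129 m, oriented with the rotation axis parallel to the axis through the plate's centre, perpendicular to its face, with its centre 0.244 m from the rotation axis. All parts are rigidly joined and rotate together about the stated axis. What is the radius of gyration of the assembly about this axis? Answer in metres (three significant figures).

Solid sphere: I_cm = (2/5)MR² = (2/5)(2.61)(0.229)² = 0.054748 kg·m²; axis through the centre, so I = 0.054748 kg·m².
Rectangular plate: I_cm = (1/12)M(a²+b²) = (1/12)(5.39)[(1.28)² + (0.129)²] = 0.74339 kg·m²; centre at d = 0.244 m, so I = I_cm + Md² gives I = 0.74339 + (5.39)(0.244)² = 1.0643 kg·m².
Total I = 1.119 kg·m²; total mass M = 8 kg.
k = √(I/M) = √(1.119/8) = 0.374 m.

0.374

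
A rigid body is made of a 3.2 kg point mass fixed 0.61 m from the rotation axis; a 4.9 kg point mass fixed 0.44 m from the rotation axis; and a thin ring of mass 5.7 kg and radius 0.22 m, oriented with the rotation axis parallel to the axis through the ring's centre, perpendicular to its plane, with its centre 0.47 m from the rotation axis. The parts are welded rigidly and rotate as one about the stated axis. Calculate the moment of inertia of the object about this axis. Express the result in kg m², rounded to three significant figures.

3.67

Point mass: I_cm = 0; centre at d = 0.61 m, so the parallel axis theorem gives I = 0 + (3.2)(0.61)² = 1.1907 kg m².
Point mass: I_cm = 0; centre at d = 0.44 m, so the parallel axis theorem gives I = 0 + (4.9)(0.44)² = 0.94864 kg m².
Thin ring: I_cm = MR² = (5.7)(0.22)² = 0.27588 kg m²; centre at d = 0.47 m, so the parallel axis theorem gives I = 0.27588 + (5.7)(0.47)² = 1.535 kg m².
Total I = 1.1907 + 0.94864 + 1.535 = 3.6744 kg m².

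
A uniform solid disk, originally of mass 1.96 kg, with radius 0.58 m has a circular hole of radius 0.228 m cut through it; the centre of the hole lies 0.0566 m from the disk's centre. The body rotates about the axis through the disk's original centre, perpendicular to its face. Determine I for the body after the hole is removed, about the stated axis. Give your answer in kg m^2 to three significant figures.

0.321

Unpierced body about its centre: I₀ = (1/2)MR² = (1/2)(1.96)(0.58)² = 0.32967 kg m^2.
The removed disk has mass m = M·(r/R)² = (1.96)(0.228/0.58)² = 0.30288 kg (same uniform areal density).
Its moment of inertia about the rotation axis (parallel-axis theorem): I_hole = (1/2)mr² + md² = (1/2)(0.30288)(0.228)² + (0.30288)(0.0566)² = 0.0088427 kg m^2.
Treating the hole as negative mass, I = I₀ − I_hole = 0.32967 − 0.0088427 = 0.32083 kg m^2.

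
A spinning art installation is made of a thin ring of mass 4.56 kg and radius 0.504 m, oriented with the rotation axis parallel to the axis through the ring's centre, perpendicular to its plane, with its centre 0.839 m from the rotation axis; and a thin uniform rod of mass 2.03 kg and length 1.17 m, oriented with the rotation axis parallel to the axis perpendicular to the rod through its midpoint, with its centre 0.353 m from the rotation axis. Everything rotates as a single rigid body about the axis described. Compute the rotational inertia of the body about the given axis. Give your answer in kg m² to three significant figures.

Thin ring: I_cm = MR² = (4.56)(0.504)² = 1.1583 kg m²; centre at d = 0.839 m, so I = I_cm + Md² gives I = 1.1583 + (4.56)(0.839)² = 4.3682 kg m².
Thin rod: I_cm = (1/12)ML² = (1/12)(2.03)(1.17)² = 0.23157 kg m²; centre at d = 0.353 m, so I = I_cm + Md² gives I = 0.23157 + (2.03)(0.353)² = 0.48453 kg m².
Total I = 4.3682 + 0.48453 = 4.8527 kg m².

4.85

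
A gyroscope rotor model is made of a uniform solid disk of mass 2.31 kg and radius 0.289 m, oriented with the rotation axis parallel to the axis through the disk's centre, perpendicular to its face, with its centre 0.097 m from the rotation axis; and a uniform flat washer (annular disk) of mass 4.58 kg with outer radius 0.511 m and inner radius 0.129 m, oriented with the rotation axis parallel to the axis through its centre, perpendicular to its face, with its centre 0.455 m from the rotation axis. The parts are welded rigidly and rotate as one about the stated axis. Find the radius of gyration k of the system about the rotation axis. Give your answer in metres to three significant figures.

0.497

Solid disk: I_cm = (1/2)MR² = (1/2)(2.31)(0.289)² = 0.096467 kg m²; centre at d = 0.097 m, so the parallel axis theorem gives I = 0.096467 + (2.31)(0.097)² = 0.1182 kg m².
Annular disk: I_cm = (1/2)M(R²+r²) = (1/2)(4.58)[(0.511)² + (0.129)²] = 0.63607 kg m²; centre at d = 0.455 m, so the parallel axis theorem gives I = 0.63607 + (4.58)(0.455)² = 1.5842 kg m².
Total I = 1.7025 kg m²; total mass M = 6.89 kg.
k = √(I/M) = √(1.7025/6.89) = 0.49708 m.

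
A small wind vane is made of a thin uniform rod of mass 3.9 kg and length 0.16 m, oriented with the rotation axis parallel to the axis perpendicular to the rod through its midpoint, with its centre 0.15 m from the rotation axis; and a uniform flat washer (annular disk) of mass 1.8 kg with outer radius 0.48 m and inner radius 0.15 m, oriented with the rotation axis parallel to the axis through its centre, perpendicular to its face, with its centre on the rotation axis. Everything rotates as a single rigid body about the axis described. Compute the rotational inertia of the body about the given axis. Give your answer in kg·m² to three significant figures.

0.324

Thin rod: I_cm = (1/12)ML² = (1/12)(3.9)(0.16)² = 0.00832 kg·m²; centre at d = 0.15 m, so I = I_cm + Md² gives I = 0.00832 + (3.9)(0.15)² = 0.09607 kg·m².
Annular disk: I_cm = (1/2)M(R²+r²) = (1/2)(1.8)[(0.48)² + (0.15)²] = 0.22761 kg·m²; axis through the centre, so I = 0.22761 kg·m².
Total I = 0.09607 + 0.22761 = 0.32368 kg·m².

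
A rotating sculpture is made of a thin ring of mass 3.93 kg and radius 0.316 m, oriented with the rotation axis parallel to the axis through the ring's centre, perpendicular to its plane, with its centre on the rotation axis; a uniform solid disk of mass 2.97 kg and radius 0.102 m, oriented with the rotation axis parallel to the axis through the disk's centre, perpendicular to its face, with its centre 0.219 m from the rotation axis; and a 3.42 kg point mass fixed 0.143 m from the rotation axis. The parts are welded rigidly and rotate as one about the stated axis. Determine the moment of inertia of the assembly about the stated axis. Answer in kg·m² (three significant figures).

Thin ring: I_cm = MR² = (3.93)(0.316)² = 0.39243 kg·m²; axis through the centre, so I = 0.39243 kg·m².
Solid disk: I_cm = (1/2)MR² = (1/2)(2.97)(0.102)² = 0.01545 kg·m²; centre at d = 0.219 m, so the parallel axis theorem gives I = 0.01545 + (2.97)(0.219)² = 0.15789 kg·m².
Point mass: I_cm = 0; centre at d = 0.143 m, so the parallel axis theorem gives I = 0 + (3.42)(0.143)² = 0.069936 kg·m².
Total I = 0.39243 + 0.15789 + 0.069936 = 0.62026 kg·m².

0.620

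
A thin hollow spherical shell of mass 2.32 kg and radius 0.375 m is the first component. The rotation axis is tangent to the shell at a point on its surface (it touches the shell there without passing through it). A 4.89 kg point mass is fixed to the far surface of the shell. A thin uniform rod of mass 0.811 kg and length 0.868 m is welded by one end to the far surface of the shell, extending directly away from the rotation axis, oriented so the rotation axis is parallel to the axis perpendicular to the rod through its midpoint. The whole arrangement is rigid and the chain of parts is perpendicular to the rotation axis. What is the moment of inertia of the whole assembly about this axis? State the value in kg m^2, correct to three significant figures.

4.48

Spherical shell: I_cm = (2/3)MR² = (2/3)(2.32)(0.375)² = 0.2175 kg m^2; centre at d = 0.375 m, so I = I_cm + Md² gives I = 0.2175 + (2.32)(0.375)² = 0.54375 kg m^2.
Point mass: I_cm = 0; centre at d = 0.375 + 0.375 = 0.75 m, so I = I_cm + Md² gives I = 0 + (4.89)(0.75)² = 2.7506 kg m^2.
Thin rod: I_cm = (1/12)ML² = (1/12)(0.811)(0.868)² = 0.050919 kg m^2; centre at d = 0.375 + 0.375 + 0.434 = 1.184 m, so I = I_cm + Md² gives I = 0.050919 + (0.811)(1.184)² = 1.1878 kg m^2.
Total I = 0.54375 + 2.7506 + 1.1878 = 4.4822 kg m^2.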